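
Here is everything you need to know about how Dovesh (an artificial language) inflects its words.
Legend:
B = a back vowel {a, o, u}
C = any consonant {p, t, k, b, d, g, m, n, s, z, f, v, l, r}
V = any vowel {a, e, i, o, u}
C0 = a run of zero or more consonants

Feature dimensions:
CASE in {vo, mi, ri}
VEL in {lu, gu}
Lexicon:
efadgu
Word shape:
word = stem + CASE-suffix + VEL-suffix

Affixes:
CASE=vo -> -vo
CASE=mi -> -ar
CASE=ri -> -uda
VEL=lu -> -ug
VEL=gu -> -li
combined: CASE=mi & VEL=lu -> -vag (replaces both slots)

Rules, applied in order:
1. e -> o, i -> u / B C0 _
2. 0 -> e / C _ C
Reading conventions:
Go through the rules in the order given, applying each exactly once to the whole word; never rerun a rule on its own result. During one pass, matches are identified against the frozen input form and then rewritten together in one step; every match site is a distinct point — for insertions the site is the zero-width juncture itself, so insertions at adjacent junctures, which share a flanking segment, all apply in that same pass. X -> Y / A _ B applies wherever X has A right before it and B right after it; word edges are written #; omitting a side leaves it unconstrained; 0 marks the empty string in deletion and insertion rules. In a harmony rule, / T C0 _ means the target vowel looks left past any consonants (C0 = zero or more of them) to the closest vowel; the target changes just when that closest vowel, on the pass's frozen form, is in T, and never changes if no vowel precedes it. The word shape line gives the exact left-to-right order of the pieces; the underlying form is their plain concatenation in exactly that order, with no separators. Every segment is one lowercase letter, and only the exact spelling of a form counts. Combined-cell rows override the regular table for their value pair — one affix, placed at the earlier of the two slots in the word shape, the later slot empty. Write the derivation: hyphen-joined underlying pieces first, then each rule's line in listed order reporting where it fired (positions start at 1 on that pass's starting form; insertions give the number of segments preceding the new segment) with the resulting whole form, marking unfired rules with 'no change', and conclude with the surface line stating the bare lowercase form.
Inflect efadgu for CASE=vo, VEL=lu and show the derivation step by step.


underlying: efadgu-vo-ug
1. e -> o, i -> u / B C0 _: no change
2. 0 -> e / C _ C: inserts after position(s) 4: efadeguvoug
surface: efadeguvoug


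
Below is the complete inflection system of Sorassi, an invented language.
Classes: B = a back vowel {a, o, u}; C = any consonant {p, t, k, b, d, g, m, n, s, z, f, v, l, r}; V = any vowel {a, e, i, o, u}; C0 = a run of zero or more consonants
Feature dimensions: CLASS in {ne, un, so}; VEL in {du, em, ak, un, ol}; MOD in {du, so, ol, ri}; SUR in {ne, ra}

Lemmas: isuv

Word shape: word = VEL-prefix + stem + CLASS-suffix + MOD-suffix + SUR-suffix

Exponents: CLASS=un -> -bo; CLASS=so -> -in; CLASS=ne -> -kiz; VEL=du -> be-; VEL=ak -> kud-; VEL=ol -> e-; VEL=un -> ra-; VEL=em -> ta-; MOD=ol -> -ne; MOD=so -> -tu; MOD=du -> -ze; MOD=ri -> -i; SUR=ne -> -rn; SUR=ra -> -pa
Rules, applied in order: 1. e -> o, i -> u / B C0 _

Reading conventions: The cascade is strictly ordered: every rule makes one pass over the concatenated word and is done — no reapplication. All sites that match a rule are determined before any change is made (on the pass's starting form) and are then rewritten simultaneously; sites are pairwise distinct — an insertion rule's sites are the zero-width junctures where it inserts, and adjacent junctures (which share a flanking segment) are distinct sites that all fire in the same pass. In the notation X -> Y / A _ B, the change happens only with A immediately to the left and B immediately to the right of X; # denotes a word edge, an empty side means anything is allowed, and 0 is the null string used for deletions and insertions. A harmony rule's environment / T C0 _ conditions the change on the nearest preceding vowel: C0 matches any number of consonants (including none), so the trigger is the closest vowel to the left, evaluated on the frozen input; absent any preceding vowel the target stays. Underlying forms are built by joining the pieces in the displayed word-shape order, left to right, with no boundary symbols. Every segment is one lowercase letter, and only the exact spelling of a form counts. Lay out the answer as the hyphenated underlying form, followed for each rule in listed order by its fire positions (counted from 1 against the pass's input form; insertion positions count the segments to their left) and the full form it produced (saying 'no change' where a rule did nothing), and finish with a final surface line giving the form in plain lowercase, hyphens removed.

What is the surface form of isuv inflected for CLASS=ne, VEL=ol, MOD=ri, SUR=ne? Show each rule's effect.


underlying: e-isuv-kiz-i-rn
1. e -> o, i -> u / B C0 _: fires at position(s) 7: eisuvkuzirn
surface: eisuvkuzirn


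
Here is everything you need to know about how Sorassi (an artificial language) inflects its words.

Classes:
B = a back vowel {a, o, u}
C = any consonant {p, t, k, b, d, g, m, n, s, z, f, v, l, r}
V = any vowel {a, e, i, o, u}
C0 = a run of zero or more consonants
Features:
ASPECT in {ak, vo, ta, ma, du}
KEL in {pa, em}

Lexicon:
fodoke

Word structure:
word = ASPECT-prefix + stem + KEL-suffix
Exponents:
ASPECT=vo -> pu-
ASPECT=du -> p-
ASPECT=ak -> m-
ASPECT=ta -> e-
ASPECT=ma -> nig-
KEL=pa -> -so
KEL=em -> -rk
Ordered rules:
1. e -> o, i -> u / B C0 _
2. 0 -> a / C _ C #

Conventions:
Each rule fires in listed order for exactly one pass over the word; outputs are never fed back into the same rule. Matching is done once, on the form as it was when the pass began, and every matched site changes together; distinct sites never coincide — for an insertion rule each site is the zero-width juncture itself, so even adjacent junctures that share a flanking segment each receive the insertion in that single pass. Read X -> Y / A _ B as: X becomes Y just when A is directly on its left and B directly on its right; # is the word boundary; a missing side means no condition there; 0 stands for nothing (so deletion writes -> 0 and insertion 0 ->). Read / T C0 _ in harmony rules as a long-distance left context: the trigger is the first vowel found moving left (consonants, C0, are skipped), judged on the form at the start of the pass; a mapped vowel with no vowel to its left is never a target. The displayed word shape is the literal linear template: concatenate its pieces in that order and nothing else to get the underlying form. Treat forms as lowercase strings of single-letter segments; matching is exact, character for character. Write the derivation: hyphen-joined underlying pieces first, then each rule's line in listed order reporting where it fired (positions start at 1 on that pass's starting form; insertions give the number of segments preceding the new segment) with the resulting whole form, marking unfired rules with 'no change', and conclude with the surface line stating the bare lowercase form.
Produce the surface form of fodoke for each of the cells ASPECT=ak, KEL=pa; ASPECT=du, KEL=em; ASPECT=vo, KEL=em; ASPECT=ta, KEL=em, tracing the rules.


cell ASPECT=ak, KEL=pa:
underlying: m-fodoke-so
1. e -> o, i -> u / B C0 _: fires at position(s) 7: mfodokoso
2. 0 -> a / C _ C #: no change
surface: mfodokoso

cell ASPECT=du, KEL=em:
underlying: p-fodoke-rk
1. e -> o, i -> u / B C0 _: fires at position(s) 7: pfodokork
2. 0 -> a / C _ C #: inserts after position(s) 8: pfodokorak
surface: pfodokorak

cell ASPECT=vo, KEL=em:
underlying: pu-fodoke-rk
1. e -> o, i -> u / B C0 _: fires at position(s) 8: pufodokork
2. 0 -> a / C _ C #: inserts after position(s) 9: pufodokorak
surface: pufodokorak

cell ASPECT=ta, KEL=em:
underlying: e-fodoke-rk
1. e -> o, i -> u / B C0 _: fires at position(s) 7: efodokork
2. 0 -> a / C _ C #: inserts after position(s) 8: efodokorak
surface: efodokorak


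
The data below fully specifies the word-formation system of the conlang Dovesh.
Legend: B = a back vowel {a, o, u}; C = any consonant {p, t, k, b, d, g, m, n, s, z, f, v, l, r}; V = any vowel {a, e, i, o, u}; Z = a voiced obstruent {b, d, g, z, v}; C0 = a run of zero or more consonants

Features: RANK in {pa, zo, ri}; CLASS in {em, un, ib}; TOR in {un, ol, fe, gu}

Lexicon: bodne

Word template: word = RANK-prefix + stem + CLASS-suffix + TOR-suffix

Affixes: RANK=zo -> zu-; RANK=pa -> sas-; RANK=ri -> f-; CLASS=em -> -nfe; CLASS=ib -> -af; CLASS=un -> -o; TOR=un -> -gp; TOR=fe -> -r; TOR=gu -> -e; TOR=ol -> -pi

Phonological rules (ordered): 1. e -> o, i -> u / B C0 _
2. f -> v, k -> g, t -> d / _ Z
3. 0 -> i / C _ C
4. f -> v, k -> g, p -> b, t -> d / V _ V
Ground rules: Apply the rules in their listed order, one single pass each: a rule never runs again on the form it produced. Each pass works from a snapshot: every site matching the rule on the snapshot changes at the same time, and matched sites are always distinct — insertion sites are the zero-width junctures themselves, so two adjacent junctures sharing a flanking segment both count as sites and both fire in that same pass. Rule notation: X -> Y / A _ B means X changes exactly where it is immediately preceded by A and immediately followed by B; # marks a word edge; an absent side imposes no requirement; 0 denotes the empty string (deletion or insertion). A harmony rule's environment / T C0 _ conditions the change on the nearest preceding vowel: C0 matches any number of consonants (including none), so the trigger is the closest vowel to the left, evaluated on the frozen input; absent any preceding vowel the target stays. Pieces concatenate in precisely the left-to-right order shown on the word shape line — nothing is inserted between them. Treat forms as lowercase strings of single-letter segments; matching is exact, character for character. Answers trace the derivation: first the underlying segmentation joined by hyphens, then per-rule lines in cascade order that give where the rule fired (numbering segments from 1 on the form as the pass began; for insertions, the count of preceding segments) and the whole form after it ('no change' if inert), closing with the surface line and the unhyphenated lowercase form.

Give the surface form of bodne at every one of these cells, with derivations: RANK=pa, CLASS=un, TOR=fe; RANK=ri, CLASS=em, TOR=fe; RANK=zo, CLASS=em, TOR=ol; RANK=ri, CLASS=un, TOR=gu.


cell RANK=pa, CLASS=un, TOR=fe:
underlying: sas-bodne-o-r
1. e -> o, i -> u / B C0 _: fires at position(s) 8: sasbodnoor
2. f -> v, k -> g, t -> d / _ Z: no change
3. 0 -> i / C _ C: inserts after position(s) 3, 6: sasibodinoor
4. f -> v, k -> g, p -> b, t -> d / V _ V: no change
surface: sasibodinoor

cell RANK=ri, CLASS=em, TOR=fe:
underlying: f-bodne-nfe-r
1. e -> o, i -> u / B C0 _: fires at position(s) 6: fbodnonfer
2. f -> v, k -> g, t -> d / _ Z: fires at position(s) 1: vbodnonfer
3. 0 -> i / C _ C: inserts after position(s) 1, 4, 7: vibodinonifer
4. f -> v, k -> g, p -> b, t -> d / V _ V: fires at position(s) 11: vibodinoniver
surface: vibodinoniver

cell RANK=zo, CLASS=em, TOR=ol:
underlying: zu-bodne-nfe-pi
1. e -> o, i -> u / B C0 _: fires at position(s) 7: zubodnonfepi
2. f -> v, k -> g, t -> d / _ Z: no change
3. 0 -> i / C _ C: inserts after position(s) 5, 8: zubodinonifepi
4. f -> v, k -> g, p -> b, t -> d / V _ V: fires at position(s) 11, 13: zubodinonivebi
surface: zubodinonivebi

cell RANK=ri, CLASS=un, TOR=gu:
underlying: f-bodne-o-e
1. e -> o, i -> u / B C0 _: fires at position(s) 6, 8: fbodnooo
2. f -> v, k -> g, t -> d / _ Z: fires at position(s) 1: vbodnooo
3. 0 -> i / C _ C: inserts after position(s) 1, 4: vibodinooo
4. f -> v, k -> g, p -> b, t -> d / V _ V: no change
surface: vibodinooo


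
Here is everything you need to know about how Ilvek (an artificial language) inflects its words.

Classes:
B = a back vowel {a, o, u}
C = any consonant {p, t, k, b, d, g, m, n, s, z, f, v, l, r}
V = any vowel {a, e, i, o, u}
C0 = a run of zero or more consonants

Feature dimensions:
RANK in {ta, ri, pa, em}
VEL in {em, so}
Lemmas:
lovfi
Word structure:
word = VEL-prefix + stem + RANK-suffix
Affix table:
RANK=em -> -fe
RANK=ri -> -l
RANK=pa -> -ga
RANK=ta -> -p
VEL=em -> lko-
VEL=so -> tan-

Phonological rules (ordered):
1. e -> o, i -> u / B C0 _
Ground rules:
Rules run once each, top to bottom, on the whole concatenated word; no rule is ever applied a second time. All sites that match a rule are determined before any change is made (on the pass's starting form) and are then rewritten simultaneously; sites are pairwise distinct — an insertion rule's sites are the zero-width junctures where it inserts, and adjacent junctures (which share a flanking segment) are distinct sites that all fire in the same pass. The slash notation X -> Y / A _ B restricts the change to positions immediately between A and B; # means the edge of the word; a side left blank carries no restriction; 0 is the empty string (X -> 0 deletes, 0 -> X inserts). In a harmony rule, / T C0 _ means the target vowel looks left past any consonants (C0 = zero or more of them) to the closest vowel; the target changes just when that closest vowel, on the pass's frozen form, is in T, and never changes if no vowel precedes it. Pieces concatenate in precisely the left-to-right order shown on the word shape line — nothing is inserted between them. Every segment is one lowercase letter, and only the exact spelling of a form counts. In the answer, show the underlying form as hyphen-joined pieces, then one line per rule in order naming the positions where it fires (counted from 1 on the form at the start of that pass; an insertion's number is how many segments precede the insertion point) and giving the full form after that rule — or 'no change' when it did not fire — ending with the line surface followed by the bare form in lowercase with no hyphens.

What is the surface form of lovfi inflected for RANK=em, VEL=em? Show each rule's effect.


underlying: lko-lovfi-fe
1. e -> o, i -> u / B C0 _: fires at position(s) 8: lkolovfufe
surface: lkolovfufe


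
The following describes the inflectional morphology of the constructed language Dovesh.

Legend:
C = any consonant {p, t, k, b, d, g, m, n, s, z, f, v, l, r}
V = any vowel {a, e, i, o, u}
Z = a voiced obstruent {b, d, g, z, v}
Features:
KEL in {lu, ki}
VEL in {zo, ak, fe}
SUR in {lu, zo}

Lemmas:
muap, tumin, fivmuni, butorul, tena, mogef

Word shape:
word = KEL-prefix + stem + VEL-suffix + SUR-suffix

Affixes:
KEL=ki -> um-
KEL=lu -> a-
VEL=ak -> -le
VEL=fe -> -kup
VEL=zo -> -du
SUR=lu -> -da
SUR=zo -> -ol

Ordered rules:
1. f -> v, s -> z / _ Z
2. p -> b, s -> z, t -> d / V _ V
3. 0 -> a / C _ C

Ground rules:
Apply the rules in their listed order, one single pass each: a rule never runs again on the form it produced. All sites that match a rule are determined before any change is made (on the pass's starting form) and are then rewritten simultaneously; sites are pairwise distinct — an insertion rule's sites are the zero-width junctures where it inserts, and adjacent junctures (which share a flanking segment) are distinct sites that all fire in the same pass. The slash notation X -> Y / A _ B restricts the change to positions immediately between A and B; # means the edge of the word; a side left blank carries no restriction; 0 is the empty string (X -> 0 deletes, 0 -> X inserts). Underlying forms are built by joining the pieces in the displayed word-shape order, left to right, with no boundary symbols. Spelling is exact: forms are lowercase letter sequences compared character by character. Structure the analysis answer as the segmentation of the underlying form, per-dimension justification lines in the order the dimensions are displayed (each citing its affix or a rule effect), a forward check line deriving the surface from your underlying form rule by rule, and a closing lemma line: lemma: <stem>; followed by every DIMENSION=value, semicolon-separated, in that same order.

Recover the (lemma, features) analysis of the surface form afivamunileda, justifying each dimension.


underlying: a-fivmuni-le-da
KEL=lu - signalled by the affix a-
VEL=ak - signalled by the affix -le
SUR=lu - signalled by the affix -da
check: afivmunileda -> afivmunileda -> afivmunileda -> afivamunileda
lemma: fivmuni; KEL=lu; VEL=ak; SUR=lu


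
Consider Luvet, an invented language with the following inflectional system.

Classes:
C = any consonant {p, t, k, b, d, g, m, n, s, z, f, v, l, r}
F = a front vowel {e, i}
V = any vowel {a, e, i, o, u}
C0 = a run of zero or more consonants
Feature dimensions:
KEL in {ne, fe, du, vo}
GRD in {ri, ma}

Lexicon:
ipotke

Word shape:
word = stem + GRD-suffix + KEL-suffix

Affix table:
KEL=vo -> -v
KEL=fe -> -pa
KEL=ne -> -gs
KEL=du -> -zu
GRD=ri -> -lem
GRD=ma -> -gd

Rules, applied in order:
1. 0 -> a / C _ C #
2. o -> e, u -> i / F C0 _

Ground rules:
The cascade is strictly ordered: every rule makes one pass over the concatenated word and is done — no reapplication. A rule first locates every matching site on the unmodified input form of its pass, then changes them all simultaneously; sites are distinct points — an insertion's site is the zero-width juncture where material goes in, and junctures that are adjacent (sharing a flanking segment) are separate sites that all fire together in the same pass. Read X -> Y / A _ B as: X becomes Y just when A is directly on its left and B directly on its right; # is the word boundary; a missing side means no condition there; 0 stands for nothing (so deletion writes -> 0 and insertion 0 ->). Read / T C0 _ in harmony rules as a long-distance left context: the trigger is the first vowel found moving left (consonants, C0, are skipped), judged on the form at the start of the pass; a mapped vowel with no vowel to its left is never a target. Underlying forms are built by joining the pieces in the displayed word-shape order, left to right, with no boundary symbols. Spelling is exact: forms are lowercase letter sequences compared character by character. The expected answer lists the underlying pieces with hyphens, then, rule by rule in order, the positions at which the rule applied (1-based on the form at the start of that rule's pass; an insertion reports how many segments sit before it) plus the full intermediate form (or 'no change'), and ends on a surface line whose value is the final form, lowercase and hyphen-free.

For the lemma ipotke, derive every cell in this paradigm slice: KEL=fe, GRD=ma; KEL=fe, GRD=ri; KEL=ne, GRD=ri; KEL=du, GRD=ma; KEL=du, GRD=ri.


cell KEL=fe, GRD=ma:
underlying: ipotke-gd-pa
1. 0 -> a / C _ C #: no change
2. o -> e, u -> i / F C0 _: fires at position(s) 3: ipetkegdpa
surface: ipetkegdpa

cell KEL=fe, GRD=ri:
underlying: ipotke-lem-pa
1. 0 -> a / C _ C #: no change
2. o -> e, u -> i / F C0 _: fires at position(s) 3: ipetkelempa
surface: ipetkelempa

cell KEL=ne, GRD=ri:
underlying: ipotke-lem-gs
1. 0 -> a / C _ C #: inserts after position(s) 10: ipotkelemgas
2. o -> e, u -> i / F C0 _: fires at position(s) 3: ipetkelemgas
surface: ipetkelemgas

cell KEL=du, GRD=ma:
underlying: ipotke-gd-zu
1. 0 -> a / C _ C #: no change
2. o -> e, u -> i / F C0 _: fires at position(s) 3, 10: ipetkegdzi
surface: ipetkegdzi

cell KEL=du, GRD=ri:
underlying: ipotke-lem-zu
1. 0 -> a / C _ C #: no change
2. o -> e, u -> i / F C0 _: fires at position(s) 3, 11: ipetkelemzi
surface: ipetkelemzi


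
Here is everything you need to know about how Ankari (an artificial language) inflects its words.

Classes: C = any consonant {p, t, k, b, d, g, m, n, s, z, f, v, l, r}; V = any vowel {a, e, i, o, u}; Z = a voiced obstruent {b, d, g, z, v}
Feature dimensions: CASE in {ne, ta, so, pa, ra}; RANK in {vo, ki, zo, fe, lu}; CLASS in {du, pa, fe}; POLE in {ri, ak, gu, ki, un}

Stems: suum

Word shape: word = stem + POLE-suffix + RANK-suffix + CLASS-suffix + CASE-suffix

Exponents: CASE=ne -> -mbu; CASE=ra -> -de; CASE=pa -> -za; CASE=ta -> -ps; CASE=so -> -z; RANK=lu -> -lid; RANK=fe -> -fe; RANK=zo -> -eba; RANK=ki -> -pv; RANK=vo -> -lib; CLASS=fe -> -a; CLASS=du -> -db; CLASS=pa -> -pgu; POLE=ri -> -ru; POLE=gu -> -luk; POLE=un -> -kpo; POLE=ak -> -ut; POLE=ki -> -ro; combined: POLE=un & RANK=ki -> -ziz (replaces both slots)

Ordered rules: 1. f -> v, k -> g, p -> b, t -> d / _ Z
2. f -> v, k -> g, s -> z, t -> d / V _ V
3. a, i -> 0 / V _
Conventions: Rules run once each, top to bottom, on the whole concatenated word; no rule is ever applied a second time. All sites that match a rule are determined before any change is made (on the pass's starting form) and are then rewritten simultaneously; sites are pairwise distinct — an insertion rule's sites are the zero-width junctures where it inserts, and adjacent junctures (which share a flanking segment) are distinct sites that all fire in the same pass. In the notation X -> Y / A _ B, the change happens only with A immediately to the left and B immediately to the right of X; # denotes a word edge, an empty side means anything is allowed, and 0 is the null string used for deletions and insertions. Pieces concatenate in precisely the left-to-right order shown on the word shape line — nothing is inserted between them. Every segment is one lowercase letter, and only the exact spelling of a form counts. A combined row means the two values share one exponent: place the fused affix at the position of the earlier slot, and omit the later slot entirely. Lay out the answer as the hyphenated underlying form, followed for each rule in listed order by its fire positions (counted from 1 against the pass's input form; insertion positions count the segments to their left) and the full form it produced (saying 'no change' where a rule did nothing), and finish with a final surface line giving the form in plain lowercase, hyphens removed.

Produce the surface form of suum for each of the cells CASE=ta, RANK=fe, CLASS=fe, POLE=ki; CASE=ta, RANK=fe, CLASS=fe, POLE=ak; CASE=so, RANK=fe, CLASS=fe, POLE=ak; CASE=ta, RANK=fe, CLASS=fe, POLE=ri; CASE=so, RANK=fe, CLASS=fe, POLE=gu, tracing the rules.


cell CASE=ta, RANK=fe, CLASS=fe, POLE=ki:
underlying: suum-ro-fe-a-ps
1. f -> v, k -> g, p -> b, t -> d / _ Z: no change
2. f -> v, k -> g, s -> z, t -> d / V _ V: fires at position(s) 7: suumroveaps
3. a, i -> 0 / V _: fires at position(s) 9: suumroveps
surface: suumroveps

cell CASE=ta, RANK=fe, CLASS=fe, POLE=ak:
underlying: suum-ut-fe-a-ps
1. f -> v, k -> g, p -> b, t -> d / _ Z: no change
2. f -> v, k -> g, s -> z, t -> d / V _ V: no change
3. a, i -> 0 / V _: fires at position(s) 9: suumutfeps
surface: suumutfeps

cell CASE=so, RANK=fe, CLASS=fe, POLE=ak:
underlying: suum-ut-fe-a-z
1. f -> v, k -> g, p -> b, t -> d / _ Z: no change
2. f -> v, k -> g, s -> z, t -> d / V _ V: no change
3. a, i -> 0 / V _: fires at position(s) 9: suumutfez
surface: suumutfez

cell CASE=ta, RANK=fe, CLASS=fe, POLE=ri:
underlying: suum-ru-fe-a-ps
1. f -> v, k -> g, p -> b, t -> d / _ Z: no change
2. f -> v, k -> g, s -> z, t -> d / V _ V: fires at position(s) 7: suumruveaps
3. a, i -> 0 / V _: fires at position(s) 9: suumruveps
surface: suumruveps

cell CASE=so, RANK=fe, CLASS=fe, POLE=gu:
underlying: suum-luk-fe-a-z
1. f -> v, k -> g, p -> b, t -> d / _ Z: no change
2. f -> v, k -> g, s -> z, t -> d / V _ V: no change
3. a, i -> 0 / V _: fires at position(s) 10: suumlukfez
surface: suumlukfez


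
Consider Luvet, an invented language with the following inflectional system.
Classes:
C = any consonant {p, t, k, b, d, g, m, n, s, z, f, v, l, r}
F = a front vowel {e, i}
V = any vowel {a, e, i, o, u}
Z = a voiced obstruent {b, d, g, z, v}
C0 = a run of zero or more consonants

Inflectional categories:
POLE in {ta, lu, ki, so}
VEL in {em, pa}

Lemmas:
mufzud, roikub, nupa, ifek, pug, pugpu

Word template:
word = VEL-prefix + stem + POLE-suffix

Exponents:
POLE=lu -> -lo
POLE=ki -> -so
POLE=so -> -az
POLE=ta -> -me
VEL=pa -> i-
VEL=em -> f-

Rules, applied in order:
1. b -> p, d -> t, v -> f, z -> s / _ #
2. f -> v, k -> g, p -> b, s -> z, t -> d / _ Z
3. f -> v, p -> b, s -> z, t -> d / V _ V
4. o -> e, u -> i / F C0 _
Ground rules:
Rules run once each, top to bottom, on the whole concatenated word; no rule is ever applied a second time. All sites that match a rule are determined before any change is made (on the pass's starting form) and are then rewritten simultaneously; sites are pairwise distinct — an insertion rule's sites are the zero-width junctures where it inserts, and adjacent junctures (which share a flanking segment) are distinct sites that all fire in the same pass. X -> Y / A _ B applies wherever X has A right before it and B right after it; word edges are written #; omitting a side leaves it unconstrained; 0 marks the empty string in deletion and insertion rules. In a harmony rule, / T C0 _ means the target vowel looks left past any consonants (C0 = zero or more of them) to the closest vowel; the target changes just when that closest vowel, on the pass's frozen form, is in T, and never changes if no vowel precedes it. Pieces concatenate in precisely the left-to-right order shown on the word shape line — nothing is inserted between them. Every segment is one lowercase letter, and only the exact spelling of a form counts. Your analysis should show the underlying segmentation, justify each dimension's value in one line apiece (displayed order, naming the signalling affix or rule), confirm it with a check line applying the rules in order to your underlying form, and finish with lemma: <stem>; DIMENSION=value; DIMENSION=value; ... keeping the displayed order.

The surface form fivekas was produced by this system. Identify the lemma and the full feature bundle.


underlying: f-ifek-az
POLE=so - signalled by the affix -az
VEL=em - signalled by the affix f-
check: fifekaz -> fifekas -> fifekas -> fivekas -> fivekas
lemma: ifek; POLE=so; VEL=em


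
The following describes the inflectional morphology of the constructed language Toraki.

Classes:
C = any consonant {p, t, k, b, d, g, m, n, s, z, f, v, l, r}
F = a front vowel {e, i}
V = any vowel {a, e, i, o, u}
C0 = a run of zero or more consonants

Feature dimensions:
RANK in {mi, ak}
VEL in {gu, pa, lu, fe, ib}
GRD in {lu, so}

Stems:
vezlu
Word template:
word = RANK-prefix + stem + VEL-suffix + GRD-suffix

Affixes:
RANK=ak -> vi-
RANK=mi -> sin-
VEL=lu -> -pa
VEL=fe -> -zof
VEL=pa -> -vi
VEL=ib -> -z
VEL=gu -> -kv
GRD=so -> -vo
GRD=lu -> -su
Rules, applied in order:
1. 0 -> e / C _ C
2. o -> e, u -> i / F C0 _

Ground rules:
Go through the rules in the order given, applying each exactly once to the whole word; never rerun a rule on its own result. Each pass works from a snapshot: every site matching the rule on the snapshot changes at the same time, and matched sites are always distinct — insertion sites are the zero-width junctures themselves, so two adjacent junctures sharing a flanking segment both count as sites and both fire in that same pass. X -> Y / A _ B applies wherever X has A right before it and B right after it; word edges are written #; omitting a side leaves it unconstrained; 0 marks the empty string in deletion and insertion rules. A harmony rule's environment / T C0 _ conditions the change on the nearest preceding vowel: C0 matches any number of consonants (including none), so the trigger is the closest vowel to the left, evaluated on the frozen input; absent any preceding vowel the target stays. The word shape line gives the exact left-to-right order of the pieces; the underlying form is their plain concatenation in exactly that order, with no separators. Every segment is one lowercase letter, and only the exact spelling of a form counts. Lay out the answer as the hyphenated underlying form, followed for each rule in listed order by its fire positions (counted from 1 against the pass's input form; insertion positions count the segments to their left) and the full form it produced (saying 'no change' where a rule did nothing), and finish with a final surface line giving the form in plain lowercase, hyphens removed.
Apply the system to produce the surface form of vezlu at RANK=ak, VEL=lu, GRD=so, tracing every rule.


underlying: vi-vezlu-pa-vo
1. 0 -> e / C _ C: inserts after position(s) 5: vivezelupavo
2. o -> e, u -> i / F C0 _: fires at position(s) 8: vivezelipavo
surface: vivezelipavo


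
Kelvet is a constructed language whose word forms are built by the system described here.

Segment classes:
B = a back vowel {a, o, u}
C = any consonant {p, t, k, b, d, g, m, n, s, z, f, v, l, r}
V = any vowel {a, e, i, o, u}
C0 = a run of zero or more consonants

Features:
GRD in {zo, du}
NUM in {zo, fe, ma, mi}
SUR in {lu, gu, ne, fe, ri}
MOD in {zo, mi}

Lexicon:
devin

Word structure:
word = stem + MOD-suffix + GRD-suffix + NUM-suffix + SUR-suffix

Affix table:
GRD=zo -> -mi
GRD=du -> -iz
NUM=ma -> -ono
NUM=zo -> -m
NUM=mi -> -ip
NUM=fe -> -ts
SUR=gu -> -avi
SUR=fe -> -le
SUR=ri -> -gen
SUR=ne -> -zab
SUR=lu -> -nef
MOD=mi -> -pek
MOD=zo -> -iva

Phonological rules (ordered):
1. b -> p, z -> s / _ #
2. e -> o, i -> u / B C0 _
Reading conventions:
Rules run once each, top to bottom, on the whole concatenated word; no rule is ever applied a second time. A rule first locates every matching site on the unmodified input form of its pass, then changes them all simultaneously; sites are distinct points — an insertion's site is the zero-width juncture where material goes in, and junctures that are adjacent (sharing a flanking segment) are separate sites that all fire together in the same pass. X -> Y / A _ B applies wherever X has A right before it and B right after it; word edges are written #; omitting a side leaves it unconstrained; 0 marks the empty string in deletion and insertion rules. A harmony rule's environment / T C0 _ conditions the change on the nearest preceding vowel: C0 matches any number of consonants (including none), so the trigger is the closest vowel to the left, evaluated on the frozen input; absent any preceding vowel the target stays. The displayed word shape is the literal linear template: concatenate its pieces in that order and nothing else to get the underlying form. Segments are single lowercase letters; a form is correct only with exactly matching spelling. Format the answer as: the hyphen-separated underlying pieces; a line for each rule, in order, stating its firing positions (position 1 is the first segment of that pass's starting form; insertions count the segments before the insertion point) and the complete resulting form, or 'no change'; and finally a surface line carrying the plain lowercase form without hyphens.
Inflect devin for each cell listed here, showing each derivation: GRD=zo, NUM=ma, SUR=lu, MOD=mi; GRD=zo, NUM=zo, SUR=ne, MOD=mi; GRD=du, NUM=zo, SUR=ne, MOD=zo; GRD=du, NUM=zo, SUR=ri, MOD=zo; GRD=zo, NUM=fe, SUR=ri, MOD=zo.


cell GRD=zo, NUM=ma, SUR=lu, MOD=mi:
underlying: devin-pek-mi-ono-nef
1. b -> p, z -> s / _ #: no change
2. e -> o, i -> u / B C0 _: fires at position(s) 15: devinpekmiononof
surface: devinpekmiononof

cell GRD=zo, NUM=zo, SUR=ne, MOD=mi:
underlying: devin-pek-mi-m-zab
1. b -> p, z -> s / _ #: fires at position(s) 14: devinpekmimzap
2. e -> o, i -> u / B C0 _: no change
surface: devinpekmimzap

cell GRD=du, NUM=zo, SUR=ne, MOD=zo:
underlying: devin-iva-iz-m-zab
1. b -> p, z -> s / _ #: fires at position(s) 14: devinivaizmzap
2. e -> o, i -> u / B C0 _: fires at position(s) 9: devinivauzmzap
surface: devinivauzmzap

cell GRD=du, NUM=zo, SUR=ri, MOD=zo:
underlying: devin-iva-iz-m-gen
1. b -> p, z -> s / _ #: no change
2. e -> o, i -> u / B C0 _: fires at position(s) 9: devinivauzmgen
surface: devinivauzmgen

cell GRD=zo, NUM=fe, SUR=ri, MOD=zo:
underlying: devin-iva-mi-ts-gen
1. b -> p, z -> s / _ #: no change
2. e -> o, i -> u / B C0 _: fires at position(s) 10: devinivamutsgen
surface: devinivamutsgen


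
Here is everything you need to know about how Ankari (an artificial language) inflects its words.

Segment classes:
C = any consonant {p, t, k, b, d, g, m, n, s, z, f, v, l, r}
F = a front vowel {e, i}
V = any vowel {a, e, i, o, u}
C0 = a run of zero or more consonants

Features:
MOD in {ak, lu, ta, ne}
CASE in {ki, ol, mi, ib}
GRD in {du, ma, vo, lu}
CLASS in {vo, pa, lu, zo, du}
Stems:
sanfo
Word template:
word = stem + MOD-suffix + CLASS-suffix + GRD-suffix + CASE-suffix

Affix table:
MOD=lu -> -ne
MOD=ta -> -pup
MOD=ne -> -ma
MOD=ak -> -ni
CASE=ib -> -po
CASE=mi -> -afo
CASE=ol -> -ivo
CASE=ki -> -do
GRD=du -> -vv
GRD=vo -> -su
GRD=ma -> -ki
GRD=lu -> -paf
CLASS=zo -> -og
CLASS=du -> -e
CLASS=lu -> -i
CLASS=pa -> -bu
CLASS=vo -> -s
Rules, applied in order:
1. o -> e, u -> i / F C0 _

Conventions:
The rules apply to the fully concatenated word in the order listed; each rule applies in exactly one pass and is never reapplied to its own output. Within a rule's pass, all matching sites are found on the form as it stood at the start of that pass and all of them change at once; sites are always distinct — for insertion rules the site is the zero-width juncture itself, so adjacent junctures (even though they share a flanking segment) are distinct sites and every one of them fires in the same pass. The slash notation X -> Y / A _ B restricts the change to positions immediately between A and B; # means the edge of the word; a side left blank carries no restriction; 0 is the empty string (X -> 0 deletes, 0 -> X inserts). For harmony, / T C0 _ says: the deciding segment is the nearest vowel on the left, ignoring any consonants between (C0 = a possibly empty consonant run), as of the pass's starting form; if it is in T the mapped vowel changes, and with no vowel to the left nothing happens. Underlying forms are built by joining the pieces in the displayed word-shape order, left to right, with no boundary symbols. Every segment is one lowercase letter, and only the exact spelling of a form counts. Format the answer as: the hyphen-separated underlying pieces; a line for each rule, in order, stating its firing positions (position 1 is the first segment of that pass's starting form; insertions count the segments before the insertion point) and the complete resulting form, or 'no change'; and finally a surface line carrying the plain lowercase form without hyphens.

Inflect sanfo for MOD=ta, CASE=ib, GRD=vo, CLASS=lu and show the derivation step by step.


underlying: sanfo-pup-i-su-po
1. o -> e, u -> i / F C0 _: fires at position(s) 11: sanfopupisipo
surface: sanfopupisipo


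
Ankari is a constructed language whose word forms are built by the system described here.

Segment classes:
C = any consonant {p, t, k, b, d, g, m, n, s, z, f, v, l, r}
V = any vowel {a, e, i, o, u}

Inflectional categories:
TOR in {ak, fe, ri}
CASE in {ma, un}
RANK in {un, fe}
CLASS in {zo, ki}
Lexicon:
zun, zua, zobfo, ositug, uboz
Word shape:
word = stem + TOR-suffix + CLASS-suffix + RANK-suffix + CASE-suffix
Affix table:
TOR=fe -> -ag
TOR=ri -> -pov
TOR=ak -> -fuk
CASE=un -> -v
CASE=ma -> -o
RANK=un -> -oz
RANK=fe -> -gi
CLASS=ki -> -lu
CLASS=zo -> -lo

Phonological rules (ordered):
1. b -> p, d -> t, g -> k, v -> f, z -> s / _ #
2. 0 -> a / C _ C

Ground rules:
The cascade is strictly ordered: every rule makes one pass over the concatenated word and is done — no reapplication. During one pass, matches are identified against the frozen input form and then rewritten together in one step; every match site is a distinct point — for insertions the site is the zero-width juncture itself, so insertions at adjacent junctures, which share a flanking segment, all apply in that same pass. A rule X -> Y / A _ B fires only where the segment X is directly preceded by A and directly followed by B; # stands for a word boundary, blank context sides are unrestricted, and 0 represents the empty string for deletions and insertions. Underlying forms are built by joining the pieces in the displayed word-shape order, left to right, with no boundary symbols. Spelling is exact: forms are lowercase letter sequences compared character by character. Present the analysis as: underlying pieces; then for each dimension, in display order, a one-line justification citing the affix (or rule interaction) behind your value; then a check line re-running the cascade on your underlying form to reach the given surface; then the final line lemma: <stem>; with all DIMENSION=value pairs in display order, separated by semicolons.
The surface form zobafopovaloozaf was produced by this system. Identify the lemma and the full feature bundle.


underlying: zobfo-pov-lo-oz-v
TOR=ri - signalled by the affix -pov
CASE=un - signalled by the affix -v
RANK=un - signalled by the affix -oz
CLASS=zo - signalled by the affix -lo
check: zobfopovloozv -> zobfopovloozf -> zobafopovaloozaf
lemma: zobfo; TOR=ri; CASE=un; RANK=un; CLASS=zo


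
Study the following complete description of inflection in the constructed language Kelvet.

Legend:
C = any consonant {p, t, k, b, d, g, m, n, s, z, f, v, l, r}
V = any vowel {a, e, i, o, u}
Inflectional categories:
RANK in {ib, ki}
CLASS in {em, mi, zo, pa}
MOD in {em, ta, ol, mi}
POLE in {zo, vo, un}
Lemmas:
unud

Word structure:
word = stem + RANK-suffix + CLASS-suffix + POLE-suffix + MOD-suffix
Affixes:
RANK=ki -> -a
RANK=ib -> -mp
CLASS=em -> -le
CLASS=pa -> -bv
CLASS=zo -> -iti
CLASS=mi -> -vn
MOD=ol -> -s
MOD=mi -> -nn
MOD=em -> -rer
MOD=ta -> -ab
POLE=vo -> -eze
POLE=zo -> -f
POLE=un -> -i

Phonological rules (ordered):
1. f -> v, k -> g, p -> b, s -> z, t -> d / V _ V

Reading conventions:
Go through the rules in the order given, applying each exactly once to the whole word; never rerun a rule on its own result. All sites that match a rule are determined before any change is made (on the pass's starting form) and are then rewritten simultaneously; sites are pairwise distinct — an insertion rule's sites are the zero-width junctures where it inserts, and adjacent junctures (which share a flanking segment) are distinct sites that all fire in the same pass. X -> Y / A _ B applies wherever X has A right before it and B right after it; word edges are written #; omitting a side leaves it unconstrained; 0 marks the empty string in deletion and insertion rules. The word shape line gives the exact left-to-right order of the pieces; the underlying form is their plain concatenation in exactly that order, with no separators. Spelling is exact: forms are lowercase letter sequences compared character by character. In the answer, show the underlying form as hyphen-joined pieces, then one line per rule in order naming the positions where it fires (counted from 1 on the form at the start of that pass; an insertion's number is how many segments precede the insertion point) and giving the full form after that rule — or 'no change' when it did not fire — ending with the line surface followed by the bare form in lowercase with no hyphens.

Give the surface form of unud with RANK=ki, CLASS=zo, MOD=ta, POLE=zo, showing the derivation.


underlying: unud-a-iti-f-ab
1. f -> v, k -> g, p -> b, s -> z, t -> d / V _ V: fires at position(s) 7, 9: unudaidivab
surface: unudaidivab


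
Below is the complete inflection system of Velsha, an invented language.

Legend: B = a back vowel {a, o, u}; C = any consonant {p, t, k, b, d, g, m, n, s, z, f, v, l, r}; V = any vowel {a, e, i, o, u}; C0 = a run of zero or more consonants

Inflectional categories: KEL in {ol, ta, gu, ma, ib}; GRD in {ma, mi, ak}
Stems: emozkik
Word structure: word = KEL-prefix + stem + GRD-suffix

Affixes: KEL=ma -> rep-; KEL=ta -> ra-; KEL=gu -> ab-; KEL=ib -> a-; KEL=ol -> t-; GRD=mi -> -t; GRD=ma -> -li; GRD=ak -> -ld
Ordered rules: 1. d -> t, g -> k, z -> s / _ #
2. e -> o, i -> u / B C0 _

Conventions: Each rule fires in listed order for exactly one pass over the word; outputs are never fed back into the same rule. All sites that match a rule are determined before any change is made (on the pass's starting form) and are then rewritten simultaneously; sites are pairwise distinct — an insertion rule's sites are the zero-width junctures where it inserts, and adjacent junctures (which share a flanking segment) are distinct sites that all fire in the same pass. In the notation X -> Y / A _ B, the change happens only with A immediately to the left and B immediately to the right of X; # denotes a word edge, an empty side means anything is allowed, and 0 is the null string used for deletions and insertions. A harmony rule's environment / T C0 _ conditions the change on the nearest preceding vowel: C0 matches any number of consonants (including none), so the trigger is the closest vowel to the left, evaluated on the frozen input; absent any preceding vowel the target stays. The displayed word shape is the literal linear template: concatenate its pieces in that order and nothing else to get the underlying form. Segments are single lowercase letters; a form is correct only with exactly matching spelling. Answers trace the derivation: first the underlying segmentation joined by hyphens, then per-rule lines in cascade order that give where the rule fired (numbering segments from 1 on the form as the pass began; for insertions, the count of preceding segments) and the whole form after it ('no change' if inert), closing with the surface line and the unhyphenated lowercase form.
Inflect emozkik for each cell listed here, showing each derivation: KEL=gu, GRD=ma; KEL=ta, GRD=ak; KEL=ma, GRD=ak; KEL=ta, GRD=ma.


cell KEL=gu, GRD=ma:
underlying: ab-emozkik-li
1. d -> t, g -> k, z -> s / _ #: no change
2. e -> o, i -> u / B C0 _: fires at position(s) 3, 8: abomozkukli
surface: abomozkukli

cell KEL=ta, GRD=ak:
underlying: ra-emozkik-ld
1. d -> t, g -> k, z -> s / _ #: fires at position(s) 11: raemozkiklt
2. e -> o, i -> u / B C0 _: fires at position(s) 3, 8: raomozkuklt
surface: raomozkuklt

cell KEL=ma, GRD=ak:
underlying: rep-emozkik-ld
1. d -> t, g -> k, z -> s / _ #: fires at position(s) 12: repemozkiklt
2. e -> o, i -> u / B C0 _: fires at position(s) 9: repemozkuklt
surface: repemozkuklt

cell KEL=ta, GRD=ma:
underlying: ra-emozkik-li
1. d -> t, g -> k, z -> s / _ #: no change
2. e -> o, i -> u / B C0 _: fires at position(s) 3, 8: raomozkukli
surface: raomozkukli
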